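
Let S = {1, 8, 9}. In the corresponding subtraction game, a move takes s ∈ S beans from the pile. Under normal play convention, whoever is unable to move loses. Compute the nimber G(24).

G(0) = 0
G(1) = mex{0} = 1
G(2) = mex{1} = 0
G(3) = mex{0} = 1
G(4) = mex{1} = 0
G(5) = mex{0} = 1
G(6) = mex{1} = 0
G(7) = mex{0} = 1
G(8) = mex{1,0} = 2
G(9) = mex{2,1,0} = 3
G(10) = mex{3,0,1} = 2
G(11) = mex{2,1,0} = 3
G(12) = mex{3,0,1} = 2
G(13) = mex{2,1,0} = 3
G(14) = mex{3,0,1} = 2
G(15) = mex{2,1,0} = 3
G(16) = mex{3,2,1} = 0
G(17) = mex{0,3,2} = 1
G(18) = mex{1,2,3} = 0
G(19) = mex{0,3,2} = 1
G(20) = mex{1,2,3} = 0
G(21) = mex{0,3,2} = 1
G(22) = mex{1,2,3} = 0
G(23) = mex{0,3,2} = 1
G(24) = mex{1,0,3} = 2

2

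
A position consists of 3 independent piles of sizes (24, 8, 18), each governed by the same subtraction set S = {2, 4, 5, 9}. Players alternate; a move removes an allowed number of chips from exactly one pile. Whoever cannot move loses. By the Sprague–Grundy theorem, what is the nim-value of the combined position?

3

All piles use S = {2, 4, 5, 9}:
n :  0  1  2  3  4  5  6  7  8  9 10 11 12 13 14 15 16 17 18 19 20 21 22 23 24
G :  0  0  1  1  2  2  3  0  0  1  1  2  2  3  0  0  1  1  2  2  3  0  0  1  1
Pile A: G(24) = 1.
Pile B: G(8) = 0.
Pile C: G(18) = 2.
Combined Grundy value = 1 ⊕ 0 ⊕ 2 = 3.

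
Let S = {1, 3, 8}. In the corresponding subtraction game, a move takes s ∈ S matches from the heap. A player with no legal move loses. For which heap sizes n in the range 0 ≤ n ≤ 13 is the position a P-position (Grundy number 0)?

G(0) = 0
G(1) = mex{0} = 1
G(2) = mex{1} = 0
G(3) = mex{0,0} = 1
G(4) = mex{1,1} = 0
G(5) = mex{0,0} = 1
G(6) = mex{1,1} = 0
G(7) = mex{0,0} = 1
G(8) = mex{1,1,0} = 2
G(9) = mex{2,0,1} = 3
G(10) = mex{3,1,0} = 2
G(11) = mex{2,2,1} = 0
G(12) = mex{0,3,0} = 1
G(13) = mex{1,2,1} = 0
P-positions are exactly the n with G(n) = 0.

0, 2, 4, 6, 11, 13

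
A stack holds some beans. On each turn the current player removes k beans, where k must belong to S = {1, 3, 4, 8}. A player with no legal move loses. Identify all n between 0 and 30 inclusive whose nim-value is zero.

G(0) = 0
G(1) = mex{0} = 1
G(2) = mex{1} = 0
G(3) = mex{0,0} = 1
G(4) = mex{1,1,0} = 2
G(5) = mex{2,0,1} = 3
G(6) = mex{3,1,0} = 2
G(7) = mex{2,2,1} = 0
G(8) = mex{0,3,2,0} = 1
G(9) = mex{1,2,3,1} = 0
G(10) = mex{0,0,2,0} = 1
G(11) = mex{1,1,0,1} = 2
G(12) = mex{2,0,1,2} = 3
G(13) = mex{3,1,0,3} = 2
G(14) = mex{2,2,1,2} = 0
G(15) = mex{0,3,2,0} = 1
G(16) = mex{1,2,3,1} = 0
G(17) = mex{0,0,2,0} = 1
G(18) = mex{1,1,0,1} = 2
G(19) = mex{2,0,1,2} = 3
G(20) = mex{3,1,0,3} = 2
G(21) = mex{2,2,1,2} = 0
G(22) = mex{0,3,2,0} = 1
G(23) = mex{1,2,3,1} = 0
G(24) = mex{0,0,2,0} = 1
G(25) = mex{1,1,0,1} = 2
G(26) = mex{2,0,1,2} = 3
G(27) = mex{3,1,0,3} = 2
G(28) = mex{2,2,1,2} = 0
G(29) = mex{0,3,2,0} = 1
G(30) = mex{1,2,3,1} = 0
P-positions are exactly the n with G(n) = 0.

0, 2, 7, 9, 14, 16, 21, 23, 28, 30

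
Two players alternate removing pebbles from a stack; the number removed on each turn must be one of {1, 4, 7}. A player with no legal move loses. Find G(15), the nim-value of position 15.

2

G(0) = 0
G(1) = mex{0} = 1
G(2) = mex{1} = 0
G(3) = mex{0} = 1
G(4) = mex{1,0} = 2
G(5) = mex{2,1} = 0
G(6) = mex{0,0} = 1
G(7) = mex{1,1,0} = 2
G(8) = mex{2,2,1} = 0
G(9) = mex{0,0,0} = 1
G(10) = mex{1,1,1} = 0
G(11) = mex{0,2,2} = 1
G(12) = mex{1,0,0} = 2
G(13) = mex{2,1,1} = 0
G(14) = mex{0,0,2} = 1
G(15) = mex{1,1,0} = 2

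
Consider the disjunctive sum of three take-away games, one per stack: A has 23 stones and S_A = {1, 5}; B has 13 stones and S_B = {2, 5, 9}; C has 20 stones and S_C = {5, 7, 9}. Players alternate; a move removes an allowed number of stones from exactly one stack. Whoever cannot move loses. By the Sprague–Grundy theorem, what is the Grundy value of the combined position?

1

Stack A, S = {1, 5}:
G(0) = 0
G(1) = mex{0} = 1
G(2) = mex{1} = 0
G(3) = mex{0} = 1
G(4) = mex{1} = 0
G(5) = mex{0,0} = 1
G(6) = mex{1,1} = 0
G(7) = mex{0,0} = 1
G(8) = mex{1,1} = 0
G(9) = mex{0,0} = 1
G(10) = mex{1,1} = 0
G(11) = mex{0,0} = 1
G(12) = mex{1,1} = 0
G(13) = mex{0,0} = 1
G(14) = mex{1,1} = 0
G(15) = mex{0,0} = 1
G(16) = mex{1,1} = 0
G(17) = mex{0,0} = 1
G(18) = mex{1,1} = 0
G(19) = mex{0,0} = 1
G(20) = mex{1,1} = 0
G(21) = mex{0,0} = 1
G(22) = mex{1,1} = 0
G(23) = mex{0,0} = 1
G_A(23) = 1.
Stack B, S = {2, 5, 9}:
G(0) = 0
G(1) = mex{} = 0
G(2) = mex{0} = 1
G(3) = mex{0} = 1
G(4) = mex{1} = 0
G(5) = mex{1,0} = 2
G(6) = mex{0,0} = 1
G(7) = mex{2,1} = 0
G(8) = mex{1,1} = 0
G(9) = mex{0,0,0} = 1
G(10) = mex{0,2,0} = 1
G(11) = mex{1,1,1} = 0
G(12) = mex{1,0,1} = 2
G(13) = mex{0,0,0} = 1
G_B(13) = 1.
Stack C, S = {5, 7, 9}:
n :  0  1  2  3  4  5  6  7  8  9 10 11 12 13 14 15 16 17 18 19 20
G :  0  0  0  0  0  1  1  1  1  1  2  2  2  2  0  0  0  0  0  1  1
G_C(20) = 1.
Combined Grundy value = 1 ⊕ 1 ⊕ 1 = 1.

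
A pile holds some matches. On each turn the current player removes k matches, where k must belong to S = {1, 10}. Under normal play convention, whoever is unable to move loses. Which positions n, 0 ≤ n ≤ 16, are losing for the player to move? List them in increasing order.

G(0) = 0
G(1) = mex{0} = 1
G(2) = mex{1} = 0
G(3) = mex{0} = 1
G(4) = mex{1} = 0
G(5) = mex{0} = 1
G(6) = mex{1} = 0
G(7) = mex{0} = 1
G(8) = mex{1} = 0
G(9) = mex{0} = 1
G(10) = mex{1,0} = 2
G(11) = mex{2,1} = 0
G(12) = mex{0,0} = 1
G(13) = mex{1,1} = 0
G(14) = mex{0,0} = 1
G(15) = mex{1,1} = 0
G(16) = mex{0,0} = 1
P-positions are exactly the n with G(n) = 0.

0, 2, 4, 6, 8, 11, 13, 15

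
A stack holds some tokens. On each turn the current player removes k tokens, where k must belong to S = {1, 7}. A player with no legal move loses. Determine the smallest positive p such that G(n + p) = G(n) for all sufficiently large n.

2

n :  0  1  2  3  4  5  6  7  8  9 10 11 12 13 14
G :  0  1  0  1  0  1  0  1  0  1  0  1  0  1  0
G(n+2) = G(n) holds for n = 0,…,6 (a full window of length max(S) = 7), so the sequence is purely periodic with period 2.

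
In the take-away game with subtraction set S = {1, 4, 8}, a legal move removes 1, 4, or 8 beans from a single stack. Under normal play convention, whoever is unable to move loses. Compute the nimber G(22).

3

G(0) = 0
G(1) = mex{0} = 1
G(2) = mex{1} = 0
G(3) = mex{0} = 1
G(4) = mex{1,0} = 2
G(5) = mex{2,1} = 0
G(6) = mex{0,0} = 1
G(7) = mex{1,1} = 0
G(8) = mex{0,2,0} = 1
G(9) = mex{1,0,1} = 2
G(10) = mex{2,1,0} = 3
G(11) = mex{3,0,1} = 2
G(12) = mex{2,1,2} = 0
G(13) = mex{0,2,0} = 1
G(14) = mex{1,3,1} = 0
G(15) = mex{0,2,0} = 1
G(16) = mex{1,0,1} = 2
G(17) = mex{2,1,2} = 0
G(18) = mex{0,0,3} = 1
G(19) = mex{1,1,2} = 0
G(20) = mex{0,2,0} = 1
G(21) = mex{1,0,1} = 2
G(22) = mex{2,1,0} = 3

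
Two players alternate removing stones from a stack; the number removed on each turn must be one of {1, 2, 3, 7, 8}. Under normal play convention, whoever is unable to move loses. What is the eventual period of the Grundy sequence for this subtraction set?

G(0) = 0
G(1) = mex{0} = 1
G(2) = mex{1,0} = 2
G(3) = mex{2,1,0} = 3
G(4) = mex{3,2,1} = 0
G(5) = mex{0,3,2} = 1
G(6) = mex{1,0,3} = 2
G(7) = mex{2,1,0,0} = 3
G(8) = mex{3,2,1,1,0} = 4
G(9) = mex{4,3,2,2,1} = 0
G(10) = mex{0,4,3,3,2} = 1
G(11) = mex{1,0,4,0,3} = 2
G(12) = mex{2,1,0,1,0} = 3
G(13) = mex{3,2,1,2,1} = 0
G(14) = mex{0,3,2,3,2} = 1
G(15) = mex{1,0,3,4,3} = 2
G(16) = mex{2,1,0,0,4} = 3
G(17) = mex{3,2,1,1,0} = 4
G(18) = mex{4,3,2,2,1} = 0
G(19) = mex{0,4,3,3,2} = 1
G(n+9) = G(n) holds for n = 0,…,7 (a full window of length max(S) = 8), so the sequence is purely periodic with period 9.

9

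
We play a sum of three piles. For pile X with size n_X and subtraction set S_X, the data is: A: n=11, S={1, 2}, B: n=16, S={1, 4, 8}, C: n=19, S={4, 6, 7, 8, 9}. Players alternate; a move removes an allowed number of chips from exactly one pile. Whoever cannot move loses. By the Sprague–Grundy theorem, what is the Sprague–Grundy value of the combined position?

Pile A, S = {1, 2}:
G(0) = 0
G(1) = mex{0} = 1
G(2) = mex{1,0} = 2
G(3) = mex{2,1} = 0
G(4) = mex{0,2} = 1
G(5) = mex{1,0} = 2
G(6) = mex{2,1} = 0
G(7) = mex{0,2} = 1
G(8) = mex{1,0} = 2
G(9) = mex{2,1} = 0
G(10) = mex{0,2} = 1
G(11) = mex{1,0} = 2
G_A(11) = 2.
Pile B, S = {1, 4, 8}:
G(0) = 0
G(1) = mex{0} = 1
G(2) = mex{1} = 0
G(3) = mex{0} = 1
G(4) = mex{1,0} = 2
G(5) = mex{2,1} = 0
G(6) = mex{0,0} = 1
G(7) = mex{1,1} = 0
G(8) = mex{0,2,0} = 1
G(9) = mex{1,0,1} = 2
G(10) = mex{2,1,0} = 3
G(11) = mex{3,0,1} = 2
G(12) = mex{2,1,2} = 0
G(13) = mex{0,2,0} = 1
G(14) = mex{1,3,1} = 0
G(15) = mex{0,2,0} = 1
G(16) = mex{1,0,1} = 2
G_B(16) = 2.
Pile C, S = {4, 6, 7, 8, 9}:
G(0) = 0
G(1) = mex{} = 0
G(2) = mex{} = 0
G(3) = mex{} = 0
G(4) = mex{0} = 1
G(5) = mex{0} = 1
G(6) = mex{0,0} = 1
G(7) = mex{0,0,0} = 1
G(8) = mex{1,0,0,0} = 2
G(9) = mex{1,0,0,0,0} = 2
G(10) = mex{1,1,0,0,0} = 2
G(11) = mex{1,1,1,0,0} = 2
G(12) = mex{2,1,1,1,0} = 3
G(13) = mex{2,1,1,1,1} = 0
G(14) = mex{2,2,1,1,1} = 0
G(15) = mex{2,2,2,1,1} = 0
G(16) = mex{3,2,2,2,1} = 0
G(17) = mex{0,2,2,2,2} = 1
G(18) = mex{0,3,2,2,2} = 1
G(19) = mex{0,0,3,2,2} = 1
G_C(19) = 1.
Combined Grundy value = 2 ⊕ 2 ⊕ 1 = 1.

1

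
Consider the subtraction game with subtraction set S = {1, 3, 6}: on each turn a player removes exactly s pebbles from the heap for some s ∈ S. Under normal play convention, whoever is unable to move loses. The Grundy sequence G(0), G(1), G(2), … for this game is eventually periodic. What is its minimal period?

9

G(0) = 0
G(1) = mex{0} = 1
G(2) = mex{1} = 0
G(3) = mex{0,0} = 1
G(4) = mex{1,1} = 0
G(5) = mex{0,0} = 1
G(6) = mex{1,1,0} = 2
G(7) = mex{2,0,1} = 3
G(8) = mex{3,1,0} = 2
G(9) = mex{2,2,1} = 0
G(10) = mex{0,3,0} = 1
G(11) = mex{1,2,1} = 0
G(12) = mex{0,0,2} = 1
G(13) = mex{1,1,3} = 0
G(14) = mex{0,0,2} = 1
G(15) = mex{1,1,0} = 2
G(16) = mex{2,0,1} = 3
G(17) = mex{3,1,0} = 2
G(18) = mex{2,2,1} = 0
G(19) = mex{0,3,0} = 1
G(n+9) = G(n) holds for n = 0,…,5 (a full window of length max(S) = 6), so the sequence is purely periodic with period 9.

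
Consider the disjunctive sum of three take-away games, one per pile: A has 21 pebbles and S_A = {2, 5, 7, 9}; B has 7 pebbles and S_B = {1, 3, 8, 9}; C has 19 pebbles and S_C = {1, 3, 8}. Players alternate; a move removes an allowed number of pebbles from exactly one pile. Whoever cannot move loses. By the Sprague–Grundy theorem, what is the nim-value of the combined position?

0

Pile A, S = {2, 5, 7, 9}:
G(0) = 0
G(1) = mex{} = 0
G(2) = mex{0} = 1
G(3) = mex{0} = 1
G(4) = mex{1} = 0
G(5) = mex{1,0} = 2
G(6) = mex{0,0} = 1
G(7) = mex{2,1,0} = 3
G(8) = mex{1,1,0} = 2
G(9) = mex{3,0,1,0} = 2
G(10) = mex{2,2,1,0} = 3
G(11) = mex{2,1,0,1} = 3
G(12) = mex{3,3,2,1} = 0
G(13) = mex{3,2,1,0} = 4
G(14) = mex{0,2,3,2} = 1
G(15) = mex{4,3,2,1} = 0
G(16) = mex{1,3,2,3} = 0
G(17) = mex{0,0,3,2} = 1
G(18) = mex{0,4,3,2} = 1
G(19) = mex{1,1,0,3} = 2
G(20) = mex{1,0,4,3} = 2
G(21) = mex{2,0,1,0} = 3
G_A(21) = 3.
Pile B, S = {1, 3, 8, 9}:
n : 0 1 2 3 4 5 6 7
G : 0 1 0 1 0 1 0 1
G_B(7) = 1.
Pile C, S = {1, 3, 8}:
G(0) = 0
G(1) = mex{0} = 1
G(2) = mex{1} = 0
G(3) = mex{0,0} = 1
G(4) = mex{1,1} = 0
G(5) = mex{0,0} = 1
G(6) = mex{1,1} = 0
G(7) = mex{0,0} = 1
G(8) = mex{1,1,0} = 2
G(9) = mex{2,0,1} = 3
G(10) = mex{3,1,0} = 2
G(11) = mex{2,2,1} = 0
G(12) = mex{0,3,0} = 1
G(13) = mex{1,2,1} = 0
G(14) = mex{0,0,0} = 1
G(15) = mex{1,1,1} = 0
G(16) = mex{0,0,2} = 1
G(17) = mex{1,1,3} = 0
G(18) = mex{0,0,2} = 1
G(19) = mex{1,1,0} = 2
G_C(19) = 2.
Combined Grundy value = 3 ⊕ 1 ⊕ 2 = 0.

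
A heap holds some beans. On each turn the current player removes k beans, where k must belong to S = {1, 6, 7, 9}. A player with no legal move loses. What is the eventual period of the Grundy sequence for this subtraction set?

12

G(0) = 0
G(1) = mex{0} = 1
G(2) = mex{1} = 0
G(3) = mex{0} = 1
G(4) = mex{1} = 0
G(5) = mex{0} = 1
G(6) = mex{1,0} = 2
G(7) = mex{2,1,0} = 3
G(8) = mex{3,0,1} = 2
G(9) = mex{2,1,0,0} = 3
G(10) = mex{3,0,1,1} = 2
G(11) = mex{2,1,0,0} = 3
G(12) = mex{3,2,1,1} = 0
G(13) = mex{0,3,2,0} = 1
G(14) = mex{1,2,3,1} = 0
G(15) = mex{0,3,2,2} = 1
G(16) = mex{1,2,3,3} = 0
G(17) = mex{0,3,2,2} = 1
G(18) = mex{1,0,3,3} = 2
G(19) = mex{2,1,0,2} = 3
G(20) = mex{3,0,1,3} = 2
G(21) = mex{2,1,0,0} = 3
G(22) = mex{3,0,1,1} = 2
G(23) = mex{2,1,0,0} = 3
G(24) = mex{3,2,1,1} = 0
G(25) = mex{0,3,2,0} = 1
G(n+12) = G(n) holds for n = 0,…,8 (a full window of length max(S) = 9), so the sequence is purely periodic with period 12.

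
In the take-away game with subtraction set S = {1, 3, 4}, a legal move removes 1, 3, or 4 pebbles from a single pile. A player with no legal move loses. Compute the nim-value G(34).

2

G(0) = 0
G(1) = mex{0} = 1
G(2) = mex{1} = 0
G(3) = mex{0,0} = 1
G(4) = mex{1,1,0} = 2
G(5) = mex{2,0,1} = 3
G(6) = mex{3,1,0} = 2
G(7) = mex{2,2,1} = 0
G(8) = mex{0,3,2} = 1
G(9) = mex{1,2,3} = 0
G(10) = mex{0,0,2} = 1
G(11) = mex{1,1,0} = 2
G(12) = mex{2,0,1} = 3
G(13) = mex{3,1,0} = 2
G(14) = mex{2,2,1} = 0
G(15) = mex{0,3,2} = 1
G(16) = mex{1,2,3} = 0
G(17) = mex{0,0,2} = 1
G(18) = mex{1,1,0} = 2
G(19) = mex{2,0,1} = 3
G(20) = mex{3,1,0} = 2
G(21) = mex{2,2,1} = 0
G(22) = mex{0,3,2} = 1
G(23) = mex{1,2,3} = 0
G(24) = mex{0,0,2} = 1
G(25) = mex{1,1,0} = 2
G(26) = mex{2,0,1} = 3
G(27) = mex{3,1,0} = 2
G(28) = mex{2,2,1} = 0
G(29) = mex{0,3,2} = 1
G(30) = mex{1,2,3} = 0
G(31) = mex{0,0,2} = 1
G(32) = mex{1,1,0} = 2
G(33) = mex{2,0,1} = 3
G(34) = mex{3,1,0} = 2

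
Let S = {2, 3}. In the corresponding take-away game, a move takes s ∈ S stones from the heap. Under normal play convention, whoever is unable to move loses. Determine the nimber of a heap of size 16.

n :  0  1  2  3  4  5  6  7  8  9 10 11 12 13 14 15 16
G :  0  0  1  1  2  0  0  1  1  2  0  0  1  1  2  0  0

0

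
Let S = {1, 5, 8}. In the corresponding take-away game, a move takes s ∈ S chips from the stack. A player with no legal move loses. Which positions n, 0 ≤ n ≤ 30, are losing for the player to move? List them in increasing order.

G(0) = 0
G(1) = mex{0} = 1
G(2) = mex{1} = 0
G(3) = mex{0} = 1
G(4) = mex{1} = 0
G(5) = mex{0,0} = 1
G(6) = mex{1,1} = 0
G(7) = mex{0,0} = 1
G(8) = mex{1,1,0} = 2
G(9) = mex{2,0,1} = 3
G(10) = mex{3,1,0} = 2
G(11) = mex{2,0,1} = 3
G(12) = mex{3,1,0} = 2
G(13) = mex{2,2,1} = 0
G(14) = mex{0,3,0} = 1
G(15) = mex{1,2,1} = 0
G(16) = mex{0,3,2} = 1
G(17) = mex{1,2,3} = 0
G(18) = mex{0,0,2} = 1
G(19) = mex{1,1,3} = 0
G(20) = mex{0,0,2} = 1
G(21) = mex{1,1,0} = 2
G(22) = mex{2,0,1} = 3
G(23) = mex{3,1,0} = 2
G(24) = mex{2,0,1} = 3
G(25) = mex{3,1,0} = 2
G(26) = mex{2,2,1} = 0
G(27) = mex{0,3,0} = 1
G(28) = mex{1,2,1} = 0
G(29) = mex{0,3,2} = 1
G(30) = mex{1,2,3} = 0
P-positions are exactly the n with G(n) = 0.

0, 2, 4, 6, 13, 15, 17, 19, 26, 28, 30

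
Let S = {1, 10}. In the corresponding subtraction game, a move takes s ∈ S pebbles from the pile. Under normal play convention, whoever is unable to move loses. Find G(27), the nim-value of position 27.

G(0) = 0
G(1) = mex{0} = 1
G(2) = mex{1} = 0
G(3) = mex{0} = 1
G(4) = mex{1} = 0
G(5) = mex{0} = 1
G(6) = mex{1} = 0
G(7) = mex{0} = 1
G(8) = mex{1} = 0
G(9) = mex{0} = 1
G(10) = mex{1,0} = 2
G(11) = mex{2,1} = 0
G(12) = mex{0,0} = 1
G(13) = mex{1,1} = 0
G(14) = mex{0,0} = 1
G(15) = mex{1,1} = 0
G(16) = mex{0,0} = 1
G(17) = mex{1,1} = 0
G(18) = mex{0,0} = 1
G(19) = mex{1,1} = 0
G(20) = mex{0,2} = 1
G(21) = mex{1,0} = 2
G(22) = mex{2,1} = 0
G(23) = mex{0,0} = 1
G(24) = mex{1,1} = 0
G(25) = mex{0,0} = 1
G(26) = mex{1,1} = 0
G(27) = mex{0,0} = 1

1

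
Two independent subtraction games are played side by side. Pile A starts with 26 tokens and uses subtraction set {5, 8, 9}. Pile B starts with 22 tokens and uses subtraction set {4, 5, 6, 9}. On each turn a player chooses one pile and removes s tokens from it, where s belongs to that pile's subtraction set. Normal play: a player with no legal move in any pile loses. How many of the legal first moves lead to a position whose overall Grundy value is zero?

Pile A, S = {5, 8, 9}:
n :  0  1  2  3  4  5  6  7  8  9 10 11 12 13 14 15 16 17 18 19 20 21 22 23 24 25 26
G :  0  0  0  0  0  1  1  1  1  1  2  2  2  2  0  0  0  0  0  1  1  1  1  1  2  2  2
G_A(26) = 2.
Pile B, S = {4, 5, 6, 9}:
G(0) = 0
G(1) = mex{} = 0
G(2) = mex{} = 0
G(3) = mex{} = 0
G(4) = mex{0} = 1
G(5) = mex{0,0} = 1
G(6) = mex{0,0,0} = 1
G(7) = mex{0,0,0} = 1
G(8) = mex{1,0,0} = 2
G(9) = mex{1,1,0,0} = 2
G(10) = mex{1,1,1,0} = 2
G(11) = mex{1,1,1,0} = 2
G(12) = mex{2,1,1,0} = 3
G(13) = mex{2,2,1,1} = 0
G(14) = mex{2,2,2,1} = 0
G(15) = mex{2,2,2,1} = 0
G(16) = mex{3,2,2,1} = 0
G(17) = mex{0,3,2,2} = 1
G(18) = mex{0,0,3,2} = 1
G(19) = mex{0,0,0,2} = 1
G(20) = mex{0,0,0,2} = 1
G(21) = mex{1,0,0,3} = 2
G(22) = mex{1,1,0,0} = 2
G_B(22) = 2.
Combined Grundy value = 2 ⊕ 2 = 0.
A winning move leaves total XOR = 0, i.e. changes one component's Grundy value g to g ⊕ X where X is the current total.
Pile A: target g' = 2⊕0 = 2, but every legal move changes the Grundy value (mex property), so 0 moves.
Pile B: target g' = 2⊕0 = 2, but every legal move changes the Grundy value (mex property), so 0 moves.

0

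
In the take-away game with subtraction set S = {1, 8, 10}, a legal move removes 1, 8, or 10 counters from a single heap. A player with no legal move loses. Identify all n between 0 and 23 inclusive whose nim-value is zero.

n :  0  1  2  3  4  5  6  7  8  9 10 11 12 13 14 15 16 17 18 19 20 21 22 23
G :  0  1  0  1  0  1  0  1  2  0  1  0  1  0  1  0  1  2  0  1  0  1  0  1
P-positions are exactly the n with G(n) = 0.

0, 2, 4, 6, 9, 11, 13, 15, 18, 20, 22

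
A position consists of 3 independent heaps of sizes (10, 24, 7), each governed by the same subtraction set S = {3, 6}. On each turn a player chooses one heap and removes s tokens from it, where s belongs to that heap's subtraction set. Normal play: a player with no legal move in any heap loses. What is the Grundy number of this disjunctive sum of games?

All heaps use S = {3, 6}:
G(0) = 0
G(1) = mex{} = 0
G(2) = mex{} = 0
G(3) = mex{0} = 1
G(4) = mex{0} = 1
G(5) = mex{0} = 1
G(6) = mex{1,0} = 2
G(7) = mex{1,0} = 2
G(8) = mex{1,0} = 2
G(9) = mex{2,1} = 0
G(10) = mex{2,1} = 0
G(11) = mex{2,1} = 0
G(12) = mex{0,2} = 1
G(13) = mex{0,2} = 1
G(14) = mex{0,2} = 1
G(15) = mex{1,0} = 2
G(16) = mex{1,0} = 2
G(17) = mex{1,0} = 2
G(18) = mex{2,1} = 0
G(19) = mex{2,1} = 0
G(20) = mex{2,1} = 0
G(21) = mex{0,2} = 1
G(22) = mex{0,2} = 1
G(23) = mex{0,2} = 1
G(24) = mex{1,0} = 2
Heap A: G(10) = 0.
Heap B: G(24) = 2.
Heap C: G(7) = 2.
Combined Grundy value = 0 ⊕ 2 ⊕ 2 = 0.

0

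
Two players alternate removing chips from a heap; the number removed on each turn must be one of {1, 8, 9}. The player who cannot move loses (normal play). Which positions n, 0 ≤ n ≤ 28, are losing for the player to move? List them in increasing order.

0, 2, 4, 6, 16, 18, 20, 22

G(0) = 0
G(1) = mex{0} = 1
G(2) = mex{1} = 0
G(3) = mex{0} = 1
G(4) = mex{1} = 0
G(5) = mex{0} = 1
G(6) = mex{1} = 0
G(7) = mex{0} = 1
G(8) = mex{1,0} = 2
G(9) = mex{2,1,0} = 3
G(10) = mex{3,0,1} = 2
G(11) = mex{2,1,0} = 3
G(12) = mex{3,0,1} = 2
G(13) = mex{2,1,0} = 3
G(14) = mex{3,0,1} = 2
G(15) = mex{2,1,0} = 3
G(16) = mex{3,2,1} = 0
G(17) = mex{0,3,2} = 1
G(18) = mex{1,2,3} = 0
G(19) = mex{0,3,2} = 1
G(20) = mex{1,2,3} = 0
G(21) = mex{0,3,2} = 1
G(22) = mex{1,2,3} = 0
G(23) = mex{0,3,2} = 1
G(24) = mex{1,0,3} = 2
G(25) = mex{2,1,0} = 3
G(26) = mex{3,0,1} = 2
G(27) = mex{2,1,0} = 3
G(28) = mex{3,0,1} = 2
P-positions are exactly the n with G(n) = 0.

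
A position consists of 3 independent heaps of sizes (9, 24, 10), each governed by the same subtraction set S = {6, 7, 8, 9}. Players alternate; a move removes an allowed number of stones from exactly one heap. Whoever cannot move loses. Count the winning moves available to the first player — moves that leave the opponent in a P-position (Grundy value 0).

12

All heaps use S = {6, 7, 8, 9}:
G(0) = 0
G(1) = mex{} = 0
G(2) = mex{} = 0
G(3) = mex{} = 0
G(4) = mex{} = 0
G(5) = mex{} = 0
G(6) = mex{0} = 1
G(7) = mex{0,0} = 1
G(8) = mex{0,0,0} = 1
G(9) = mex{0,0,0,0} = 1
G(10) = mex{0,0,0,0} = 1
G(11) = mex{0,0,0,0} = 1
G(12) = mex{1,0,0,0} = 2
G(13) = mex{1,1,0,0} = 2
G(14) = mex{1,1,1,0} = 2
G(15) = mex{1,1,1,1} = 0
G(16) = mex{1,1,1,1} = 0
G(17) = mex{1,1,1,1} = 0
G(18) = mex{2,1,1,1} = 0
G(19) = mex{2,2,1,1} = 0
G(20) = mex{2,2,2,1} = 0
G(21) = mex{0,2,2,2} = 1
G(22) = mex{0,0,2,2} = 1
G(23) = mex{0,0,0,2} = 1
G(24) = mex{0,0,0,0} = 1
Heap A: G(9) = 1.
Heap B: G(24) = 1.
Heap C: G(10) = 1.
Combined Grundy value = 1 ⊕ 1 ⊕ 1 = 1.
A winning move leaves total XOR = 0, i.e. changes one component's Grundy value g to g ⊕ X where X is the current total.
Heap A: need g' = 1⊕1 = 0. Options: 9−6→G=0, 9−7→G=0, 9−8→G=0, 9−9→G=0. Hits: 4.
Heap B: need g' = 1⊕1 = 0. Options: 24−6→G=0, 24−7→G=0, 24−8→G=0, 24−9→G=0. Hits: 4.
Heap C: need g' = 1⊕1 = 0. Options: 10−6→G=0, 10−7→G=0, 10−8→G=0, 10−9→G=0. Hits: 4.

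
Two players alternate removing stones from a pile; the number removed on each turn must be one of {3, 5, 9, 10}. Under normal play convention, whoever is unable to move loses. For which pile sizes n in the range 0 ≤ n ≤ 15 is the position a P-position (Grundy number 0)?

n :  0  1  2  3  4  5  6  7  8  9 10 11 12 13 14 15
G :  0  0  0  1  1  1  2  2  0  3  3  1  4  2  0  0
P-positions are exactly the n with G(n) = 0.

0, 1, 2, 8, 14, 15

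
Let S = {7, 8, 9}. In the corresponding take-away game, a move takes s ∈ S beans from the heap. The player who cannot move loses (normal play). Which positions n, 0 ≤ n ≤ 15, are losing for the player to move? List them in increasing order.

n :  0  1  2  3  4  5  6  7  8  9 10 11 12 13 14 15
G :  0  0  0  0  0  0  0  1  1  1  1  1  1  1  2  2
P-positions are exactly the n with G(n) = 0.

0, 1, 2, 3, 4, 5, 6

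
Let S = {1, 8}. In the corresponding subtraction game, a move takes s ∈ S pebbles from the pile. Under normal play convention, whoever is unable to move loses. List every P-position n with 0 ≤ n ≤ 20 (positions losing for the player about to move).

0, 2, 4, 6, 9, 11, 13, 15, 18, 20

n :  0  1  2  3  4  5  6  7  8  9 10 11 12 13 14 15 16 17 18 19 20
G :  0  1  0  1  0  1  0  1  2  0  1  0  1  0  1  0  1  2  0  1  0
P-positions are exactly the n with G(n) = 0.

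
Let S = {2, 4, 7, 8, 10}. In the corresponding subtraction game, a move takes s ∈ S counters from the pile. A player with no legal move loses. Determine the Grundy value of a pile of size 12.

G(0) = 0
G(1) = mex{} = 0
G(2) = mex{0} = 1
G(3) = mex{0} = 1
G(4) = mex{1,0} = 2
G(5) = mex{1,0} = 2
G(6) = mex{2,1} = 0
G(7) = mex{2,1,0} = 3
G(8) = mex{0,2,0,0} = 1
G(9) = mex{3,2,1,0} = 4
G(10) = mex{1,0,1,1,0} = 2
G(11) = mex{4,3,2,1,0} = 5
G(12) = mex{2,1,2,2,1} = 0

0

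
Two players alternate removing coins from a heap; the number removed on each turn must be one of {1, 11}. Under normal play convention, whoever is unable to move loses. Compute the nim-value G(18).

0

n :  0  1  2  3  4  5  6  7  8  9 10 11 12 13 14 15 16 17 18
G :  0  1  0  1  0  1  0  1  0  1  0  1  0  1  0  1  0  1  0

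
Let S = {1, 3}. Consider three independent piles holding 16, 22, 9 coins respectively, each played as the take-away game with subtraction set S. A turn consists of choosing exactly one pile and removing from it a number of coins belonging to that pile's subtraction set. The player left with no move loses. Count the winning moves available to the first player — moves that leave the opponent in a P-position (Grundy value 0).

6

All piles use S = {1, 3}:
G(0) = 0
G(1) = mex{0} = 1
G(2) = mex{1} = 0
G(3) = mex{0,0} = 1
G(4) = mex{1,1} = 0
G(5) = mex{0,0} = 1
G(6) = mex{1,1} = 0
G(7) = mex{0,0} = 1
G(8) = mex{1,1} = 0
G(9) = mex{0,0} = 1
G(10) = mex{1,1} = 0
G(11) = mex{0,0} = 1
G(12) = mex{1,1} = 0
G(13) = mex{0,0} = 1
G(14) = mex{1,1} = 0
G(15) = mex{0,0} = 1
G(16) = mex{1,1} = 0
G(17) = mex{0,0} = 1
G(18) = mex{1,1} = 0
G(19) = mex{0,0} = 1
G(20) = mex{1,1} = 0
G(21) = mex{0,0} = 1
G(22) = mex{1,1} = 0
Pile A: G(16) = 0.
Pile B: G(22) = 0.
Pile C: G(9) = 1.
Combined Grundy value = 0 ⊕ 0 ⊕ 1 = 1.
A winning move leaves total XOR = 0, i.e. changes one component's Grundy value g to g ⊕ X where X is the current total.
Pile A: need g' = 0⊕1 = 1. Options: 16−1→G=1, 16−3→G=1. Hits: 2.
Pile B: need g' = 0⊕1 = 1. Options: 22−1→G=1, 22−3→G=1. Hits: 2.
Pile C: need g' = 1⊕1 = 0. Options: 9−1→G=0, 9−3→G=0. Hits: 2.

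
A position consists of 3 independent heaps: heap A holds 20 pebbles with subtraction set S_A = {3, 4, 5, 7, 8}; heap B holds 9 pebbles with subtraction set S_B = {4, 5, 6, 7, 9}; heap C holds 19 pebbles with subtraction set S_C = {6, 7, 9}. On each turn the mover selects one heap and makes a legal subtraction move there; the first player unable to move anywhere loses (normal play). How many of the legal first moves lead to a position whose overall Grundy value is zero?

Heap A, S = {3, 4, 5, 7, 8}:
G(0) = 0
G(1) = mex{} = 0
G(2) = mex{} = 0
G(3) = mex{0} = 1
G(4) = mex{0,0} = 1
G(5) = mex{0,0,0} = 1
G(6) = mex{1,0,0} = 2
G(7) = mex{1,1,0,0} = 2
G(8) = mex{1,1,1,0,0} = 2
G(9) = mex{2,1,1,0,0} = 3
G(10) = mex{2,2,1,1,0} = 3
G(11) = mex{2,2,2,1,1} = 0
G(12) = mex{3,2,2,1,1} = 0
G(13) = mex{3,3,2,2,1} = 0
G(14) = mex{0,3,3,2,2} = 1
G(15) = mex{0,0,3,2,2} = 1
G(16) = mex{0,0,0,3,2} = 1
G(17) = mex{1,0,0,3,3} = 2
G(18) = mex{1,1,0,0,3} = 2
G(19) = mex{1,1,1,0,0} = 2
G(20) = mex{2,1,1,0,0} = 3
G_A(20) = 3.
Heap B, S = {4, 5, 6, 7, 9}:
n : 0 1 2 3 4 5 6 7 8 9
G : 0 0 0 0 1 1 1 1 2 2
G_B(9) = 2.
Heap C, S = {6, 7, 9}:
G(0) = 0
G(1) = mex{} = 0
G(2) = mex{} = 0
G(3) = mex{} = 0
G(4) = mex{} = 0
G(5) = mex{} = 0
G(6) = mex{0} = 1
G(7) = mex{0,0} = 1
G(8) = mex{0,0} = 1
G(9) = mex{0,0,0} = 1
G(10) = mex{0,0,0} = 1
G(11) = mex{0,0,0} = 1
G(12) = mex{1,0,0} = 2
G(13) = mex{1,1,0} = 2
G(14) = mex{1,1,0} = 2
G(15) = mex{1,1,1} = 0
G(16) = mex{1,1,1} = 0
G(17) = mex{1,1,1} = 0
G(18) = mex{2,1,1} = 0
G(19) = mex{2,2,1} = 0
G_C(19) = 0.
Combined Grundy value = 3 ⊕ 2 ⊕ 0 = 1.
A winning move leaves total XOR = 0, i.e. changes one component's Grundy value g to g ⊕ X where X is the current total.
Heap A: need g' = 3⊕1 = 2. Options: 20−3→G=2, 20−4→G=1, 20−5→G=1, 20−7→G=0, 20−8→G=0. Hits: 1.
Heap B: need g' = 2⊕1 = 3. Options: 9−4→G=1, 9−5→G=1, 9−6→G=0, 9−7→G=0, 9−9→G=0. Hits: 0.
Heap C: need g' = 0⊕1 = 1. Options: 19−6→G=2, 19−7→G=2, 19−9→G=1. Hits: 1.

2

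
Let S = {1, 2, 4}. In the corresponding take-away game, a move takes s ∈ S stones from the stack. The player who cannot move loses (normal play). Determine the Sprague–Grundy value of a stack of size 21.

0

n :  0  1  2  3  4  5  6  7  8  9 10 11 12 13 14 15 16 17 18 19 20 21
G :  0  1  2  0  1  2  0  1  2  0  1  2  0  1  2  0  1  2  0  1  2  0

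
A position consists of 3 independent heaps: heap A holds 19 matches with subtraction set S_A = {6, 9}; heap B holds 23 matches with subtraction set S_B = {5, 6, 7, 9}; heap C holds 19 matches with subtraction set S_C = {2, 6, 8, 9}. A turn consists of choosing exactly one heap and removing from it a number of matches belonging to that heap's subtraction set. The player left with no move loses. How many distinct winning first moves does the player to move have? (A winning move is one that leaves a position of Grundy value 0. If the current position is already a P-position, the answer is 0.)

6

Heap A, S = {6, 9}:
n :  0  1  2  3  4  5  6  7  8  9 10 11 12 13 14 15 16 17 18 19
G :  0  0  0  0  0  0  1  1  1  1  1  1  2  2  2  0  0  0  0  0
G_A(19) = 0.
Heap B, S = {5, 6, 7, 9}:
G(0) = 0
G(1) = mex{} = 0
G(2) = mex{} = 0
G(3) = mex{} = 0
G(4) = mex{} = 0
G(5) = mex{0} = 1
G(6) = mex{0,0} = 1
G(7) = mex{0,0,0} = 1
G(8) = mex{0,0,0} = 1
G(9) = mex{0,0,0,0} = 1
G(10) = mex{1,0,0,0} = 2
G(11) = mex{1,1,0,0} = 2
G(12) = mex{1,1,1,0} = 2
G(13) = mex{1,1,1,0} = 2
G(14) = mex{1,1,1,1} = 0
G(15) = mex{2,1,1,1} = 0
G(16) = mex{2,2,1,1} = 0
G(17) = mex{2,2,2,1} = 0
G(18) = mex{2,2,2,1} = 0
G(19) = mex{0,2,2,2} = 1
G(20) = mex{0,0,2,2} = 1
G(21) = mex{0,0,0,2} = 1
G(22) = mex{0,0,0,2} = 1
G(23) = mex{0,0,0,0} = 1
G_B(23) = 1.
Heap C, S = {2, 6, 8, 9}:
n :  0  1  2  3  4  5  6  7  8  9 10 11 12 13 14 15 16 17 18 19
G :  0  0  1  1  0  0  1  1  2  2  3  3  2  2  3  0  0  1  1  0
G_C(19) = 0.
Combined Grundy value = 0 ⊕ 1 ⊕ 0 = 1.
A winning move leaves total XOR = 0, i.e. changes one component's Grundy value g to g ⊕ X where X is the current total.
Heap A: need g' = 0⊕1 = 1. Options: 19−6→G=2, 19−9→G=1. Hits: 1.
Heap B: need g' = 1⊕1 = 0. Options: 23−5→G=0, 23−6→G=0, 23−7→G=0, 23−9→G=0. Hits: 4.
Heap C: need g' = 0⊕1 = 1. Options: 19−2→G=1, 19−6→G=2, 19−8→G=3, 19−9→G=3. Hits: 1.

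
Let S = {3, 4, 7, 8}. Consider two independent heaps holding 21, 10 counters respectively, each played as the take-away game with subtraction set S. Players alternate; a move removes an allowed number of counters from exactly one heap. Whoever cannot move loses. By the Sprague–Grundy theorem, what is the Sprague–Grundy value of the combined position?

All heaps use S = {3, 4, 7, 8}:
n :  0  1  2  3  4  5  6  7  8  9 10 11 12 13 14 15 16 17 18 19 20 21
G :  0  0  0  1  1  1  2  2  2  3  3  0  0  0  1  1  1  2  2  2  3  3
Heap A: G(21) = 3.
Heap B: G(10) = 3.
Combined Grundy value = 3 ⊕ 3 = 0.

0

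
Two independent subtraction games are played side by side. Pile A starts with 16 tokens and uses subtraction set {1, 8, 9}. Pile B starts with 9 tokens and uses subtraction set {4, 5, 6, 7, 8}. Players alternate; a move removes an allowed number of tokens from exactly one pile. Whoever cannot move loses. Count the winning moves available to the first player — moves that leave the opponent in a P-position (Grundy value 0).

4

Pile A, S = {1, 8, 9}:
n :  0  1  2  3  4  5  6  7  8  9 10 11 12 13 14 15 16
G :  0  1  0  1  0  1  0  1  2  3  2  3  2  3  2  3  0
G_A(16) = 0.
Pile B, S = {4, 5, 6, 7, 8}:
n : 0 1 2 3 4 5 6 7 8 9
G : 0 0 0 0 1 1 1 1 2 2
G_B(9) = 2.
Combined Grundy value = 0 ⊕ 2 = 2.
A winning move leaves total XOR = 0, i.e. changes one component's Grundy value g to g ⊕ X where X is the current total.
Pile A: need g' = 0⊕2 = 2. Options: 16−1→G=3, 16−8→G=2, 16−9→G=1. Hits: 1.
Pile B: need g' = 2⊕2 = 0. Options: 9−4→G=1, 9−5→G=1, 9−6→G=0, 9−7→G=0, 9−8→G=0. Hits: 3.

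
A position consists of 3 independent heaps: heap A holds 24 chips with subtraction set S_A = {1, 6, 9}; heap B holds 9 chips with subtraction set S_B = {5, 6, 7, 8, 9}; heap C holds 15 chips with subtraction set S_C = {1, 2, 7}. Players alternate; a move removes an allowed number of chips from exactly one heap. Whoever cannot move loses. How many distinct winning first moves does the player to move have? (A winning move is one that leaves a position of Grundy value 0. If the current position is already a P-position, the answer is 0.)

Heap A, S = {1, 6, 9}:
n :  0  1  2  3  4  5  6  7  8  9 10 11 12 13 14 15 16 17 18 19 20 21 22 23 24
G :  0  1  0  1  0  1  2  0  1  2  3  2  0  1  0  1  2  0  1  0  1  2  0  1  0
G_A(24) = 0.
Heap B, S = {5, 6, 7, 8, 9}:
n : 0 1 2 3 4 5 6 7 8 9
G : 0 0 0 0 0 1 1 1 1 1
G_B(9) = 1.
Heap C, S = {1, 2, 7}:
G(0) = 0
G(1) = mex{0} = 1
G(2) = mex{1,0} = 2
G(3) = mex{2,1} = 0
G(4) = mex{0,2} = 1
G(5) = mex{1,0} = 2
G(6) = mex{2,1} = 0
G(7) = mex{0,2,0} = 1
G(8) = mex{1,0,1} = 2
G(9) = mex{2,1,2} = 0
G(10) = mex{0,2,0} = 1
G(11) = mex{1,0,1} = 2
G(12) = mex{2,1,2} = 0
G(13) = mex{0,2,0} = 1
G(14) = mex{1,0,1} = 2
G(15) = mex{2,1,2} = 0
G_C(15) = 0.
Combined Grundy value = 0 ⊕ 1 ⊕ 0 = 1.
A winning move leaves total XOR = 0, i.e. changes one component's Grundy value g to g ⊕ X where X is the current total.
Heap A: need g' = 0⊕1 = 1. Options: 24−1→G=1, 24−6→G=1, 24−9→G=1. Hits: 3.
Heap B: need g' = 1⊕1 = 0. Options: 9−5→G=0, 9−6→G=0, 9−7→G=0, 9−8→G=0, 9−9→G=0. Hits: 5.
Heap C: need g' = 0⊕1 = 1. Options: 15−1→G=2, 15−2→G=1, 15−7→G=2. Hits: 1.

9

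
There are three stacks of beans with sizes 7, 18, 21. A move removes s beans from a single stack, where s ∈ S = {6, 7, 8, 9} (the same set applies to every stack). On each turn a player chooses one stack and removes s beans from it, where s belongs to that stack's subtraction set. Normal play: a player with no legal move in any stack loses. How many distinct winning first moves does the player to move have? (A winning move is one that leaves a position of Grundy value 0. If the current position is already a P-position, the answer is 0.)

0

All stacks use S = {6, 7, 8, 9}:
G(0) = 0
G(1) = mex{} = 0
G(2) = mex{} = 0
G(3) = mex{} = 0
G(4) = mex{} = 0
G(5) = mex{} = 0
G(6) = mex{0} = 1
G(7) = mex{0,0} = 1
G(8) = mex{0,0,0} = 1
G(9) = mex{0,0,0,0} = 1
G(10) = mex{0,0,0,0} = 1
G(11) = mex{0,0,0,0} = 1
G(12) = mex{1,0,0,0} = 2
G(13) = mex{1,1,0,0} = 2
G(14) = mex{1,1,1,0} = 2
G(15) = mex{1,1,1,1} = 0
G(16) = mex{1,1,1,1} = 0
G(17) = mex{1,1,1,1} = 0
G(18) = mex{2,1,1,1} = 0
G(19) = mex{2,2,1,1} = 0
G(20) = mex{2,2,2,1} = 0
G(21) = mex{0,2,2,2} = 1
Stack A: G(7) = 1.
Stack B: G(18) = 0.
Stack C: G(21) = 1.
Combined Grundy value = 1 ⊕ 0 ⊕ 1 = 0.
A winning move leaves total XOR = 0, i.e. changes one component's Grundy value g to g ⊕ X where X is the current total.
Stack A: target g' = 1⊕0 = 1, but every legal move changes the Grundy value (mex property), so 0 moves.
Stack B: target g' = 0⊕0 = 0, but every legal move changes the Grundy value (mex property), so 0 moves.
Stack C: target g' = 1⊕0 = 1, but every legal move changes the Grundy value (mex property), so 0 moves.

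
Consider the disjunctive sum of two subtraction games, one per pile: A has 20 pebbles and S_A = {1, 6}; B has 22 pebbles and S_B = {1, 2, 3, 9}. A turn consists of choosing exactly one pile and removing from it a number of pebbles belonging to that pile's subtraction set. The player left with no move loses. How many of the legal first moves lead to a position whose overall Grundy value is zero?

Pile A, S = {1, 6}:
G(0) = 0
G(1) = mex{0} = 1
G(2) = mex{1} = 0
G(3) = mex{0} = 1
G(4) = mex{1} = 0
G(5) = mex{0} = 1
G(6) = mex{1,0} = 2
G(7) = mex{2,1} = 0
G(8) = mex{0,0} = 1
G(9) = mex{1,1} = 0
G(10) = mex{0,0} = 1
G(11) = mex{1,1} = 0
G(12) = mex{0,2} = 1
G(13) = mex{1,0} = 2
G(14) = mex{2,1} = 0
G(15) = mex{0,0} = 1
G(16) = mex{1,1} = 0
G(17) = mex{0,0} = 1
G(18) = mex{1,1} = 0
G(19) = mex{0,2} = 1
G(20) = mex{1,0} = 2
G_A(20) = 2.
Pile B, S = {1, 2, 3, 9}:
G(0) = 0
G(1) = mex{0} = 1
G(2) = mex{1,0} = 2
G(3) = mex{2,1,0} = 3
G(4) = mex{3,2,1} = 0
G(5) = mex{0,3,2} = 1
G(6) = mex{1,0,3} = 2
G(7) = mex{2,1,0} = 3
G(8) = mex{3,2,1} = 0
G(9) = mex{0,3,2,0} = 1
G(10) = mex{1,0,3,1} = 2
G(11) = mex{2,1,0,2} = 3
G(12) = mex{3,2,1,3} = 0
G(13) = mex{0,3,2,0} = 1
G(14) = mex{1,0,3,1} = 2
G(15) = mex{2,1,0,2} = 3
G(16) = mex{3,2,1,3} = 0
G(17) = mex{0,3,2,0} = 1
G(18) = mex{1,0,3,1} = 2
G(19) = mex{2,1,0,2} = 3
G(20) = mex{3,2,1,3} = 0
G(21) = mex{0,3,2,0} = 1
G(22) = mex{1,0,3,1} = 2
G_B(22) = 2.
Combined Grundy value = 2 ⊕ 2 = 0.
A winning move leaves total XOR = 0, i.e. changes one component's Grundy value g to g ⊕ X where X is the current total.
Pile A: target g' = 2⊕0 = 2, but every legal move changes the Grundy value (mex property), so 0 moves.
Pile B: target g' = 2⊕0 = 2, but every legal move changes the Grundy value (mex property), so 0 moves.

0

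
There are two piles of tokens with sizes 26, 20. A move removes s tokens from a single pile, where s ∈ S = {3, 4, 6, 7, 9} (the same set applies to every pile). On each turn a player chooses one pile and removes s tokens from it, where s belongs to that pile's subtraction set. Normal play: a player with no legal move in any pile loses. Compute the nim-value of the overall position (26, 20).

All piles use S = {3, 4, 6, 7, 9}:
G(0) = 0
G(1) = mex{} = 0
G(2) = mex{} = 0
G(3) = mex{0} = 1
G(4) = mex{0,0} = 1
G(5) = mex{0,0} = 1
G(6) = mex{1,0,0} = 2
G(7) = mex{1,1,0,0} = 2
G(8) = mex{1,1,0,0} = 2
G(9) = mex{2,1,1,0,0} = 3
G(10) = mex{2,2,1,1,0} = 3
G(11) = mex{2,2,1,1,0} = 3
G(12) = mex{3,2,2,1,1} = 0
G(13) = mex{3,3,2,2,1} = 0
G(14) = mex{3,3,2,2,1} = 0
G(15) = mex{0,3,3,2,2} = 1
G(16) = mex{0,0,3,3,2} = 1
G(17) = mex{0,0,3,3,2} = 1
G(18) = mex{1,0,0,3,3} = 2
G(19) = mex{1,1,0,0,3} = 2
G(20) = mex{1,1,0,0,3} = 2
G(21) = mex{2,1,1,0,0} = 3
G(22) = mex{2,2,1,1,0} = 3
G(23) = mex{2,2,1,1,0} = 3
G(24) = mex{3,2,2,1,1} = 0
G(25) = mex{3,3,2,2,1} = 0
G(26) = mex{3,3,2,2,1} = 0
Pile A: G(26) = 0.
Pile B: G(20) = 2.
Combined Grundy value = 0 ⊕ 2 = 2.

2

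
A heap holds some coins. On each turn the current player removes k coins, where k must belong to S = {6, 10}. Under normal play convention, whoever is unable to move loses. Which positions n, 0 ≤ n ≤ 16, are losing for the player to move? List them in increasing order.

n :  0  1  2  3  4  5  6  7  8  9 10 11 12 13 14 15 16
G :  0  0  0  0  0  0  1  1  1  1  1  1  2  2  2  2  0
P-positions are exactly the n with G(n) = 0.

0, 1, 2, 3, 4, 5, 16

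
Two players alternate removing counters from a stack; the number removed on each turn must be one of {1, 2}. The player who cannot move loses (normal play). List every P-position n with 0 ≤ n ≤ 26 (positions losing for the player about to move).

G(0) = 0
G(1) = mex{0} = 1
G(2) = mex{1,0} = 2
G(3) = mex{2,1} = 0
G(4) = mex{0,2} = 1
G(5) = mex{1,0} = 2
G(6) = mex{2,1} = 0
G(7) = mex{0,2} = 1
G(8) = mex{1,0} = 2
G(9) = mex{2,1} = 0
G(10) = mex{0,2} = 1
G(11) = mex{1,0} = 2
G(12) = mex{2,1} = 0
G(13) = mex{0,2} = 1
G(14) = mex{1,0} = 2
G(15) = mex{2,1} = 0
G(16) = mex{0,2} = 1
G(17) = mex{1,0} = 2
G(18) = mex{2,1} = 0
G(19) = mex{0,2} = 1
G(20) = mex{1,0} = 2
G(21) = mex{2,1} = 0
G(22) = mex{0,2} = 1
G(23) = mex{1,0} = 2
G(24) = mex{2,1} = 0
G(25) = mex{0,2} = 1
G(26) = mex{1,0} = 2
P-positions are exactly the n with G(n) = 0.

0, 3, 6, 9, 12, 15, 18, 21, 24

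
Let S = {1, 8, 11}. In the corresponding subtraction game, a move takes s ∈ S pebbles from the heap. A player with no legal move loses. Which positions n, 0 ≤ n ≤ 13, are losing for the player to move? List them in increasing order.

0, 2, 4, 6, 9

n :  0  1  2  3  4  5  6  7  8  9 10 11 12 13
G :  0  1  0  1  0  1  0  1  2  0  1  2  3  2
P-positions are exactly the n with G(n) = 0.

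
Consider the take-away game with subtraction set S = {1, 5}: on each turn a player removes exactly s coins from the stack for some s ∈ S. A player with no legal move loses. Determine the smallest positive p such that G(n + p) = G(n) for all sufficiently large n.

2

n :  0  1  2  3  4  5  6  7  8  9 10 11 12 13 14
G :  0  1  0  1  0  1  0  1  0  1  0  1  0  1  0
G(n+2) = G(n) holds for n = 0,…,4 (a full window of length max(S) = 5), so the sequence is purely periodic with period 2.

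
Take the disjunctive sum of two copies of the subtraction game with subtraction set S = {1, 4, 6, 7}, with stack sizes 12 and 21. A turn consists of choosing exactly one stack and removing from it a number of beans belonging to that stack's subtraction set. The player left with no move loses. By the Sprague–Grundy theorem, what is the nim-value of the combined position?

1

All stacks use S = {1, 4, 6, 7}:
n :  0  1  2  3  4  5  6  7  8  9 10 11 12 13 14 15 16 17 18 19 20 21
G :  0  1  0  1  2  0  1  2  3  2  0  1  2  0  1  0  1  2  0  1  2  3
Stack A: G(12) = 2.
Stack B: G(21) = 3.
Combined Grundy value = 2 ⊕ 3 = 1.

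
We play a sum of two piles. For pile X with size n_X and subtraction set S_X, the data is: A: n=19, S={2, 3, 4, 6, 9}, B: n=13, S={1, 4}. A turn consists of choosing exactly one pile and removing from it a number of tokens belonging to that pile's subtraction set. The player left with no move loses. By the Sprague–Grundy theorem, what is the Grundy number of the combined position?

2

Pile A, S = {2, 3, 4, 6, 9}:
G(0) = 0
G(1) = mex{} = 0
G(2) = mex{0} = 1
G(3) = mex{0,0} = 1
G(4) = mex{1,0,0} = 2
G(5) = mex{1,1,0} = 2
G(6) = mex{2,1,1,0} = 3
G(7) = mex{2,2,1,0} = 3
G(8) = mex{3,2,2,1} = 0
G(9) = mex{3,3,2,1,0} = 4
G(10) = mex{0,3,3,2,0} = 1
G(11) = mex{4,0,3,2,1} = 5
G(12) = mex{1,4,0,3,1} = 2
G(13) = mex{5,1,4,3,2} = 0
G(14) = mex{2,5,1,0,2} = 3
G(15) = mex{0,2,5,4,3} = 1
G(16) = mex{3,0,2,1,3} = 4
G(17) = mex{1,3,0,5,0} = 2
G(18) = mex{4,1,3,2,4} = 0
G(19) = mex{2,4,1,0,1} = 3
G_A(19) = 3.
Pile B, S = {1, 4}:
G(0) = 0
G(1) = mex{0} = 1
G(2) = mex{1} = 0
G(3) = mex{0} = 1
G(4) = mex{1,0} = 2
G(5) = mex{2,1} = 0
G(6) = mex{0,0} = 1
G(7) = mex{1,1} = 0
G(8) = mex{0,2} = 1
G(9) = mex{1,0} = 2
G(10) = mex{2,1} = 0
G(11) = mex{0,0} = 1
G(12) = mex{1,1} = 0
G(13) = mex{0,2} = 1
G_B(13) = 1.
Combined Grundy value = 3 ⊕ 1 = 2.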